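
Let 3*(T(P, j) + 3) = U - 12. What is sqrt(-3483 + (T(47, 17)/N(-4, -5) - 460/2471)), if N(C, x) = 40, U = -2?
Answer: I*sqrt(76568224137090)/148260 ≈ 59.02*I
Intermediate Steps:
T(P, j) = -23/3 (T(P, j) = -3 + (-2 - 12)/3 = -3 + (1/3)*(-14) = -3 - 14/3 = -23/3)
sqrt(-3483 + (T(47, 17)/N(-4, -5) - 460/2471)) = sqrt(-3483 + (-23/3/40 - 460/2471)) = sqrt(-3483 + (-23/3*1/40 - 460*1/2471)) = sqrt(-3483 + (-23/120 - 460/2471)) = sqrt(-3483 - 112033/296520) = sqrt(-1032891193/296520) = I*sqrt(76568224137090)/148260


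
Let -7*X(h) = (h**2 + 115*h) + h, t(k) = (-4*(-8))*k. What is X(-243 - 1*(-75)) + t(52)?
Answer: 416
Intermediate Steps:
t(k) = 32*k
X(h) = -116*h/7 - h**2/7 (X(h) = -((h**2 + 115*h) + h)/7 = -(h**2 + 116*h)/7 = -116*h/7 - h**2/7)
X(-243 - 1*(-75)) + t(52) = -(-243 - 1*(-75))*(116 + (-243 - 1*(-75)))/7 + 32*52 = -(-243 + 75)*(116 + (-243 + 75))/7 + 1664 = -1/7*(-168)*(116 - 168) + 1664 = -1/7*(-168)*(-52) + 1664 = -1248 + 1664 = 416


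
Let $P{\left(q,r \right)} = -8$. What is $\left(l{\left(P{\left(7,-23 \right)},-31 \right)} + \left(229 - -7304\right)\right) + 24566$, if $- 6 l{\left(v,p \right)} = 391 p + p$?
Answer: $\frac{102373}{3} \approx 34124.0$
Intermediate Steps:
$l{\left(v,p \right)} = - \frac{196 p}{3}$ ($l{\left(v,p \right)} = - \frac{391 p + p}{6} = - \frac{392 p}{6} = - \frac{196 p}{3}$)
$\left(l{\left(P{\left(7,-23 \right)},-31 \right)} + \left(229 - -7304\right)\right) + 24566 = \left(\left(- \frac{196}{3}\right) \left(-31\right) + \left(229 - -7304\right)\right) + 24566 = \left(\frac{6076}{3} + \left(229 + 7304\right)\right) + 24566 = \left(\frac{6076}{3} + 7533\right) + 24566 = \frac{28675}{3} + 24566 = \frac{102373}{3}$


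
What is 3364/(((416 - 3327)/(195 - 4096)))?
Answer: 13122964/2911 ≈ 4508.1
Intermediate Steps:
3364/(((416 - 3327)/(195 - 4096))) = 3364/((-2911/(-3901))) = 3364/((-2911*(-1/3901))) = 3364/(2911/3901) = 3364*(3901/2911) = 13122964/2911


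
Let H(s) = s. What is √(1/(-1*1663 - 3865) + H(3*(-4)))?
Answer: I*√91677734/2764 ≈ 3.4641*I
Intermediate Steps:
√(1/(-1*1663 - 3865) + H(3*(-4))) = √(1/(-1*1663 - 3865) + 3*(-4)) = √(1/(-1663 - 3865) - 12) = √(1/(-5528) - 12) = √(-1/5528 - 12) = √(-66337/5528) = I*√91677734/2764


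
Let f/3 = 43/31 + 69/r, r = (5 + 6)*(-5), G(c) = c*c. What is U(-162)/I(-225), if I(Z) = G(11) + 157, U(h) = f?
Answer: 339/236995 ≈ 0.0014304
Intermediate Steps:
G(c) = c**2
r = -55 (r = 11*(-5) = -55)
f = 678/1705 (f = 3*(43/31 + 69/(-55)) = 3*(43*(1/31) + 69*(-1/55)) = 3*(43/31 - 69/55) = 3*(226/1705) = 678/1705 ≈ 0.39765)
U(h) = 678/1705
I(Z) = 278 (I(Z) = 11**2 + 157 = 121 + 157 = 278)
U(-162)/I(-225) = (678/1705)/278 = (678/1705)*(1/278) = 339/236995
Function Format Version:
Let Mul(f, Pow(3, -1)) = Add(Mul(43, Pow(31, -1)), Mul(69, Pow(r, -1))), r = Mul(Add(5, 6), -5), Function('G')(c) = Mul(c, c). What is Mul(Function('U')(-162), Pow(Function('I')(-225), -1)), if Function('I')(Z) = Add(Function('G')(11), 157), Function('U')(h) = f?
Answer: Rational(339, 236995) ≈ 0.0014304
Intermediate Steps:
Function('G')(c) = Pow(c, 2)
r = -55 (r = Mul(11, -5) = -55)
f = Rational(678, 1705) (f = Mul(3, Add(Mul(43, Pow(31, -1)), Mul(69, Pow(-55, -1)))) = Mul(3, Add(Mul(43, Rational(1, 31)), Mul(69, Rational(-1, 55)))) = Mul(3, Add(Rational(43, 31), Rational(-69, 55))) = Mul(3, Rational(226, 1705)) = Rational(678, 1705) ≈ 0.39765)
Function('U')(h) = Rational(678, 1705)
Function('I')(Z) = 278 (Function('I')(Z) = Add(Pow(11, 2), 157) = Add(121, 157) = 278)
Mul(Function('U')(-162), Pow(Function('I')(-225), -1)) = Mul(Rational(678, 1705), Pow(278, -1)) = Mul(Rational(678, 1705), Rational(1, 278)) = Rational(339, 236995)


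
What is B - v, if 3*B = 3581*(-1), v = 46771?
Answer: -143894/3 ≈ -47965.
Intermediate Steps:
B = -3581/3 (B = (3581*(-1))/3 = (1/3)*(-3581) = -3581/3 ≈ -1193.7)
B - v = -3581/3 - 1*46771 = -3581/3 - 46771 = -143894/3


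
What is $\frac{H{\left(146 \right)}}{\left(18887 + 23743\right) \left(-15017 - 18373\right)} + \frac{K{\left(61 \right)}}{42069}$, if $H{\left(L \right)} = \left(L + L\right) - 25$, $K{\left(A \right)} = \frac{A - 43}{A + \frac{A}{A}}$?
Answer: $\frac{1384726243}{206259103064700} \approx 6.7135 \cdot 10^{-6}$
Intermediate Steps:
$K{\left(A \right)} = \frac{-43 + A}{1 + A}$ ($K{\left(A \right)} = \frac{-43 + A}{A + 1} = \frac{-43 + A}{1 + A}$)
$H{\left(L \right)} = -25 + 2 L$ ($H{\left(L \right)} = 2 L - 25 = -25 + 2 L$)
$\frac{H{\left(146 \right)}}{\left(18887 + 23743\right) \left(-15017 - 18373\right)} + \frac{K{\left(61 \right)}}{42069} = \frac{-25 + 2 \cdot 146}{\left(18887 + 23743\right) \left(-15017 - 18373\right)} + \frac{\frac{1}{1 + 61} \left(-43 + 61\right)}{42069} = \frac{-25 + 292}{42630 \left(-33390\right)} + \frac{1}{62} \cdot 18 \cdot \frac{1}{42069} = \frac{267}{-1423415700} + \frac{1}{62} \cdot 18 \cdot \frac{1}{42069} = 267 \left(- \frac{1}{1423415700}\right) + \frac{9}{31} \cdot \frac{1}{42069} = - \frac{89}{474471900} + \frac{3}{434713} = \frac{1384726243}{206259103064700}$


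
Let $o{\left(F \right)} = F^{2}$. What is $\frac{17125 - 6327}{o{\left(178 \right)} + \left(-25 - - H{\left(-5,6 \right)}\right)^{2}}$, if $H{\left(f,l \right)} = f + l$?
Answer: $\frac{5399}{16130} \approx 0.33472$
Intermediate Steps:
$\frac{17125 - 6327}{o{\left(178 \right)} + \left(-25 - - H{\left(-5,6 \right)}\right)^{2}} = \frac{17125 - 6327}{178^{2} + \left(-25 + \left(\left(28 + \left(-5 + 6\right)\right) - 28\right)\right)^{2}} = \frac{10798}{31684 + \left(-25 + \left(\left(28 + 1\right) - 28\right)\right)^{2}} = \frac{10798}{31684 + \left(-25 + \left(29 - 28\right)\right)^{2}} = \frac{10798}{31684 + \left(-25 + 1\right)^{2}} = \frac{10798}{31684 + \left(-24\right)^{2}} = \frac{10798}{31684 + 576} = \frac{10798}{32260} = 10798 \cdot \frac{1}{32260} = \frac{5399}{16130}$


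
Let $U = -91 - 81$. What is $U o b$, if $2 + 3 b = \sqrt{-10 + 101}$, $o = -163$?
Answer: $- \frac{56072}{3} + \frac{28036 \sqrt{91}}{3} \approx 70458.0$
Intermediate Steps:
$b = - \frac{2}{3} + \frac{\sqrt{91}}{3}$ ($b = - \frac{2}{3} + \frac{\sqrt{-10 + 101}}{3} = - \frac{2}{3} + \frac{\sqrt{91}}{3} \approx 2.5131$)
$U = -172$
$U o b = \left(-172\right) \left(-163\right) \left(- \frac{2}{3} + \frac{\sqrt{91}}{3}\right) = 28036 \left(- \frac{2}{3} + \frac{\sqrt{91}}{3}\right) = - \frac{56072}{3} + \frac{28036 \sqrt{91}}{3}$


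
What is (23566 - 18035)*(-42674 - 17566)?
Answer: -333187440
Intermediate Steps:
(23566 - 18035)*(-42674 - 17566) = 5531*(-60240) = -333187440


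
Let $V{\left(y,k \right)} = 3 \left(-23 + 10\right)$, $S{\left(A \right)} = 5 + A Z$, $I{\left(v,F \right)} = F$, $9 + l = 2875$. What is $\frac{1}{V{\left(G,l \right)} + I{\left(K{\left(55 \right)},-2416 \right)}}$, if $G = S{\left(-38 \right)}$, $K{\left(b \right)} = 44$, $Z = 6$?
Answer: $- \frac{1}{2455} \approx -0.00040733$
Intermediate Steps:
$l = 2866$ ($l = -9 + 2875 = 2866$)
$S{\left(A \right)} = 5 + 6 A$ ($S{\left(A \right)} = 5 + A 6 = 5 + 6 A$)
$G = -223$ ($G = 5 + 6 \left(-38\right) = 5 - 228 = -223$)
$V{\left(y,k \right)} = -39$ ($V{\left(y,k \right)} = 3 \left(-13\right) = -39$)
$\frac{1}{V{\left(G,l \right)} + I{\left(K{\left(55 \right)},-2416 \right)}} = \frac{1}{-39 - 2416} = \frac{1}{-2455} = - \frac{1}{2455}$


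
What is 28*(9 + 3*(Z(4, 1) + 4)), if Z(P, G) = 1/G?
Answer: 672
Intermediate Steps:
28*(9 + 3*(Z(4, 1) + 4)) = 28*(9 + 3*(1/1 + 4)) = 28*(9 + 3*(1 + 4)) = 28*(9 + 3*5) = 28*(9 + 15) = 28*24 = 672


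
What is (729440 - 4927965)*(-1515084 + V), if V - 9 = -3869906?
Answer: 22608977353025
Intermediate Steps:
V = -3869897 (V = 9 - 3869906 = -3869897)
(729440 - 4927965)*(-1515084 + V) = (729440 - 4927965)*(-1515084 - 3869897) = -4198525*(-5384981) = 22608977353025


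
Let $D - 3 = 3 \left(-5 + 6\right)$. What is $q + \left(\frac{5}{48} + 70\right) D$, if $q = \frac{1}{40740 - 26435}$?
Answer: $\frac{48136333}{114440} \approx 420.63$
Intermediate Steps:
$q = \frac{1}{14305} \approx 6.9906 \cdot 10^{-5}$
$D = 6$ ($D = 3 + 3 \left(-5 + 6\right) = 3 + 3 \cdot 1 = 3 + 3 = 6$)
$q + \left(\frac{5}{48} + 70\right) D = \frac{1}{14305} + \left(\frac{5}{48} + 70\right) 6 = \frac{1}{14305} + \frac{3365}{48} \cdot 6 = \frac{1}{14305} + \frac{3365}{8} = \frac{48136333}{114440}$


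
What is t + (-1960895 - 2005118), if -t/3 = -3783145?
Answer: 7383422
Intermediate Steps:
t = 11349435 (t = -3*(-3783145) = 11349435)
t + (-1960895 - 2005118) = 11349435 + (-1960895 - 2005118) = 11349435 - 3966013 = 7383422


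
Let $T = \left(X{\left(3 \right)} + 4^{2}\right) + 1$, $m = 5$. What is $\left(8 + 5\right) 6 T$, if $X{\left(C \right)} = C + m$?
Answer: $1950$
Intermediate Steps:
$X{\left(C \right)} = 5 + C$ ($X{\left(C \right)} = C + 5 = 5 + C$)
$T = 25$ ($T = \left(\left(5 + 3\right) + 4^{2}\right) + 1 = \left(8 + 16\right) + 1 = 24 + 1 = 25$)
$\left(8 + 5\right) 6 T = \left(8 + 5\right) 6 \cdot 25 = 13 \cdot 6 \cdot 25 = 78 \cdot 25 = 1950$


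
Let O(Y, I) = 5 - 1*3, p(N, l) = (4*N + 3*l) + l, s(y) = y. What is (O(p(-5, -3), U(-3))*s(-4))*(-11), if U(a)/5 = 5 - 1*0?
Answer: 88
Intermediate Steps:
U(a) = 25 (U(a) = 5*(5 - 1*0) = 5*(5 + 0) = 5*5 = 25)
p(N, l) = 4*N + 4*l (p(N, l) = (3*l + 4*N) + l = 4*N + 4*l)
O(Y, I) = 2 (O(Y, I) = 5 - 3 = 2)
(O(p(-5, -3), U(-3))*s(-4))*(-11) = (2*(-4))*(-11) = -8*(-11) = 88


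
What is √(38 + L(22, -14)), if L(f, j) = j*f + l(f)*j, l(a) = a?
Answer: 17*I*√2 ≈ 24.042*I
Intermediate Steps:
L(f, j) = 2*f*j (L(f, j) = j*f + f*j = f*j + f*j = 2*f*j)
√(38 + L(22, -14)) = √(38 + 2*22*(-14)) = √(38 - 616) = √(-578) = 17*I*√2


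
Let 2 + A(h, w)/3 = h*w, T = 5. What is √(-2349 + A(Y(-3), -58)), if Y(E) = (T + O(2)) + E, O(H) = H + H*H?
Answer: I*√3747 ≈ 61.213*I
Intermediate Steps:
O(H) = H + H²
Y(E) = 11 + E (Y(E) = (5 + 2*(1 + 2)) + E = (5 + 2*3) + E = (5 + 6) + E = 11 + E)
A(h, w) = -6 + 3*h*w (A(h, w) = -6 + 3*(h*w) = -6 + 3*h*w)
√(-2349 + A(Y(-3), -58)) = √(-2349 + (-6 + 3*(11 - 3)*(-58))) = √(-2349 + (-6 + 3*8*(-58))) = √(-2349 + (-6 - 1392)) = √(-2349 - 1398) = √(-3747) = I*√3747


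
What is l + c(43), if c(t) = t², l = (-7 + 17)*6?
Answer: 1909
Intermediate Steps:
l = 60 (l = 10*6 = 60)
l + c(43) = 60 + 43² = 60 + 1849 = 1909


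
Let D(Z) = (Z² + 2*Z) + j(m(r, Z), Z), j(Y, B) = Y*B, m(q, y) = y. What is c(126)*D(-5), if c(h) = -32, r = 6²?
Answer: -1280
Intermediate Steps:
r = 36
j(Y, B) = B*Y
D(Z) = 2*Z + 2*Z² (D(Z) = (Z² + 2*Z) + Z*Z = (Z² + 2*Z) + Z² = 2*Z + 2*Z²)
c(126)*D(-5) = -64*(-5)*(1 - 5) = -64*(-5)*(-4) = -32*40 = -1280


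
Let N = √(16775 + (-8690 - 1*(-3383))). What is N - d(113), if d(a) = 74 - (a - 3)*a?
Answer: 12356 + 2*√2867 ≈ 12463.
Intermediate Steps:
N = 2*√2867 (N = √(16775 + (-8690 + 3383)) = √(16775 - 5307) = √11468 = 2*√2867 ≈ 107.09)
d(a) = 74 - a*(-3 + a) (d(a) = 74 - (-3 + a)*a = 74 - a*(-3 + a))
N - d(113) = 2*√2867 - (74 - 1*113² + 3*113) = 2*√2867 - (74 - 1*12769 + 339) = 2*√2867 - (74 - 12769 + 339) = 2*√2867 - 1*(-12356) = 2*√2867 + 12356 = 12356 + 2*√2867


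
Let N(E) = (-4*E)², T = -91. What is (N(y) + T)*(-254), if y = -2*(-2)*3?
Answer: -562102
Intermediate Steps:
y = 12 (y = 4*3 = 12)
N(E) = 16*E²
(N(y) + T)*(-254) = (16*12² - 91)*(-254) = (16*144 - 91)*(-254) = (2304 - 91)*(-254) = 2213*(-254) = -562102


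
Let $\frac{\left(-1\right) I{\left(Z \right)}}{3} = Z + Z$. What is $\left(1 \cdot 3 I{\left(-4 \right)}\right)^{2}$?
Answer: $5184$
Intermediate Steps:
$I{\left(Z \right)} = - 6 Z$ ($I{\left(Z \right)} = - 3 \left(Z + Z\right) = - 3 \cdot 2 Z = - 6 Z$)
$\left(1 \cdot 3 I{\left(-4 \right)}\right)^{2} = \left(1 \cdot 3 \left(\left(-6\right) \left(-4\right)\right)\right)^{2} = \left(3 \cdot 24\right)^{2} = 72^{2} = 5184$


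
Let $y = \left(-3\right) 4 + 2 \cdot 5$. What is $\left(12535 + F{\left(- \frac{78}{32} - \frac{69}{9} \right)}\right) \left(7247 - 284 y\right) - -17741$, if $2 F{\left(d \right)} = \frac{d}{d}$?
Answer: $\frac{195965347}{2} \approx 9.7983 \cdot 10^{7}$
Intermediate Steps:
$F{\left(d \right)} = \frac{1}{2}$ ($F{\left(d \right)} = \frac{d \frac{1}{d}}{2} = \frac{1}{2} \cdot 1 = \frac{1}{2}$)
$y = -2$ ($y = -12 + 10 = -2$)
$\left(12535 + F{\left(- \frac{78}{32} - \frac{69}{9} \right)}\right) \left(7247 - 284 y\right) - -17741 = \left(12535 + \frac{1}{2}\right) \left(7247 - -568\right) - -17741 = \frac{25071 \left(7247 + 568\right)}{2} + 17741 = \frac{25071}{2} \cdot 7815 + 17741 = \frac{195929865}{2} + 17741 = \frac{195965347}{2}$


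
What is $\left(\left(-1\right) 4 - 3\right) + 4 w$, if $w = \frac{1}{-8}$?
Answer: $- \frac{15}{2} \approx -7.5$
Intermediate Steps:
$w = - \frac{1}{8} \approx -0.125$
$\left(\left(-1\right) 4 - 3\right) + 4 w = \left(\left(-1\right) 4 - 3\right) + 4 \left(- \frac{1}{8}\right) = \left(-4 - 3\right) - \frac{1}{2} = -7 - \frac{1}{2} = - \frac{15}{2}$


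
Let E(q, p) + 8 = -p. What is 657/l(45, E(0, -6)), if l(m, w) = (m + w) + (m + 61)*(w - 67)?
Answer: -657/7271 ≈ -0.090359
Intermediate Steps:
E(q, p) = -8 - p
l(m, w) = m + w + (-67 + w)*(61 + m) (l(m, w) = (m + w) + (61 + m)*(-67 + w) = (m + w) + (-67 + w)*(61 + m) = m + w + (-67 + w)*(61 + m))
657/l(45, E(0, -6)) = 657/(-4087 - 66*45 + 62*(-8 - 1*(-6)) + 45*(-8 - 1*(-6))) = 657/(-4087 - 2970 + 62*(-8 + 6) + 45*(-8 + 6)) = 657/(-4087 - 2970 + 62*(-2) + 45*(-2)) = 657/(-4087 - 2970 - 124 - 90) = 657/(-7271) = 657*(-1/7271) = -657/7271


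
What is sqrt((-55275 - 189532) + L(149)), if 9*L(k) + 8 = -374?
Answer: I*sqrt(2203645)/3 ≈ 494.82*I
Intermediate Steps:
L(k) = -382/9 (L(k) = -8/9 + (1/9)*(-374) = -8/9 - 374/9 = -382/9)
sqrt((-55275 - 189532) + L(149)) = sqrt((-55275 - 189532) - 382/9) = sqrt(-244807 - 382/9) = sqrt(-2203645/9) = I*sqrt(2203645)/3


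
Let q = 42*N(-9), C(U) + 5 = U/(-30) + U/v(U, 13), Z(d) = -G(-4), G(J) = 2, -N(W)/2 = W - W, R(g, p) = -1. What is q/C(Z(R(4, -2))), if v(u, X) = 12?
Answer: 0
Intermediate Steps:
N(W) = 0 (N(W) = -2*(W - W) = -2*0 = 0)
Z(d) = -2 (Z(d) = -1*2 = -2)
C(U) = -5 + U/20 (C(U) = -5 + (U/(-30) + U/12) = -5 + (U*(-1/30) + U*(1/12)) = -5 + (-U/30 + U/12) = -5 + U/20)
q = 0 (q = 42*0 = 0)
q/C(Z(R(4, -2))) = 0/(-5 + (1/20)*(-2)) = 0/(-5 - ⅒) = 0/(-51/10) = 0*(-10/51) = 0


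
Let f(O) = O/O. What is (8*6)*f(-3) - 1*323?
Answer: -275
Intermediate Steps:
f(O) = 1
(8*6)*f(-3) - 1*323 = (8*6)*1 - 1*323 = 48*1 - 323 = 48 - 323 = -275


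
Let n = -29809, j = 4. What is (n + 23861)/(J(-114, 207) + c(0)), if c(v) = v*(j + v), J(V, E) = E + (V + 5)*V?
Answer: -5948/12633 ≈ -0.47083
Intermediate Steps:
J(V, E) = E + V*(5 + V) (J(V, E) = E + (5 + V)*V = E + V*(5 + V))
c(v) = v*(4 + v)
(n + 23861)/(J(-114, 207) + c(0)) = (-29809 + 23861)/((207 + (-114)² + 5*(-114)) + 0*(4 + 0)) = -5948/((207 + 12996 - 570) + 0*4) = -5948/(12633 + 0) = -5948/12633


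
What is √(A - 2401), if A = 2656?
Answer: √255 ≈ 15.969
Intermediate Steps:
√(A - 2401) = √(2656 - 2401) = √255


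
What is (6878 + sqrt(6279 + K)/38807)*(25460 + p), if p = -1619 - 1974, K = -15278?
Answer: 150401226 + 21867*I*sqrt(8999)/38807 ≈ 1.504e+8 + 53.453*I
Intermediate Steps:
p = -3593
(6878 + sqrt(6279 + K)/38807)*(25460 + p) = (6878 + sqrt(6279 - 15278)/38807)*(25460 - 3593) = (6878 + sqrt(-8999)*(1/38807))*21867 = (6878 + (I*sqrt(8999))*(1/38807))*21867 = (6878 + I*sqrt(8999)/38807)*21867 = 150401226 + 21867*I*sqrt(8999)/38807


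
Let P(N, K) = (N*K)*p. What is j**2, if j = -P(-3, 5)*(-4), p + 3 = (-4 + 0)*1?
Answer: 176400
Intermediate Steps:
p = -7 (p = -3 + (-4 + 0)*1 = -3 - 4*1 = -3 - 4 = -7)
P(N, K) = -7*K*N (P(N, K) = (N*K)*(-7) = (K*N)*(-7) = -7*K*N)
j = 420 (j = -(-7)*5*(-3)*(-4) = -1*105*(-4) = -105*(-4) = 420)
j**2 = 420**2 = 176400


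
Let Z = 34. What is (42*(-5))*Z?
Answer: -7140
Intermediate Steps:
(42*(-5))*Z = (42*(-5))*34 = -210*34 = -7140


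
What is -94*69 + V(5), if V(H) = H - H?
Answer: -6486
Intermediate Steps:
V(H) = 0
-94*69 + V(5) = -94*69 + 0 = -6486 + 0 = -6486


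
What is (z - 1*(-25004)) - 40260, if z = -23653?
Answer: -38909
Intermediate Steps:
(z - 1*(-25004)) - 40260 = (-23653 - 1*(-25004)) - 40260 = (-23653 + 25004) - 40260 = 1351 - 40260 = -38909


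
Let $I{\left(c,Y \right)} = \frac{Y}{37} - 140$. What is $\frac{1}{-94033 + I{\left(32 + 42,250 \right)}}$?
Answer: $- \frac{37}{3484151} \approx -1.062 \cdot 10^{-5}$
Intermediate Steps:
$I{\left(c,Y \right)} = -140 + \frac{Y}{37}$ ($I{\left(c,Y \right)} = Y \frac{1}{37} - 140 = \frac{Y}{37} - 140 = -140 + \frac{Y}{37}$)
$\frac{1}{-94033 + I{\left(32 + 42,250 \right)}} = \frac{1}{-94033 + \left(-140 + \frac{1}{37} \cdot 250\right)} = \frac{1}{-94033 + \left(-140 + \frac{250}{37}\right)} = \frac{1}{-94033 - \frac{4930}{37}} = \frac{1}{- \frac{3484151}{37}} = - \frac{37}{3484151}$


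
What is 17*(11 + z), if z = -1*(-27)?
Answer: 646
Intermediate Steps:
z = 27
17*(11 + z) = 17*(11 + 27) = 17*38 = 646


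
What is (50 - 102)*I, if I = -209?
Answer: 10868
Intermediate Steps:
(50 - 102)*I = (50 - 102)*(-209) = -52*(-209) = 10868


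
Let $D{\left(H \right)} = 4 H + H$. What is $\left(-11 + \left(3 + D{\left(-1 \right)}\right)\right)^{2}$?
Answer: $169$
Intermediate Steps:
$D{\left(H \right)} = 5 H$
$\left(-11 + \left(3 + D{\left(-1 \right)}\right)\right)^{2} = \left(-11 + \left(3 + 5 \left(-1\right)\right)\right)^{2} = \left(-11 + \left(3 - 5\right)\right)^{2} = \left(-11 - 2\right)^{2} = \left(-13\right)^{2} = 169$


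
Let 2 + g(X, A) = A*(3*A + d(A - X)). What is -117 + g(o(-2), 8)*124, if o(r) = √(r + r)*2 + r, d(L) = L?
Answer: 33363 - 3968*I ≈ 33363.0 - 3968.0*I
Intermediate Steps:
o(r) = r + 2*√2*√r (o(r) = √(2*r)*2 + r = (√2*√r)*2 + r = 2*√2*√r + r = r + 2*√2*√r)
g(X, A) = -2 + A*(-X + 4*A) (g(X, A) = -2 + A*(3*A + (A - X)) = -2 + A*(-X + 4*A))
-117 + g(o(-2), 8)*124 = -117 + (-2 + 4*8² - 1*8*(-2 + 2*√2*√(-2)))*124 = -117 + (-2 + 4*64 - 1*8*(-2 + 2*√2*(I*√2)))*124 = -117 + (-2 + 256 - 1*8*(-2 + 4*I))*124 = -117 + (-2 + 256 + (16 - 32*I))*124 = -117 + (270 - 32*I)*124 = -117 + (33480 - 3968*I) = 33363 - 3968*I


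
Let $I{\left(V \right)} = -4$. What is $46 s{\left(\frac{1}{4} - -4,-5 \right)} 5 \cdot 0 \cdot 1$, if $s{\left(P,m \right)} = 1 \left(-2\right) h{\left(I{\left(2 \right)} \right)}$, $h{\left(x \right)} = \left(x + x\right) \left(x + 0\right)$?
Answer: $0$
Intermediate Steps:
$h{\left(x \right)} = 2 x^{2}$ ($h{\left(x \right)} = 2 x x = 2 x^{2}$)
$s{\left(P,m \right)} = -64$ ($s{\left(P,m \right)} = 1 \left(-2\right) 2 \left(-4\right)^{2} = - 2 \cdot 2 \cdot 16 = \left(-2\right) 32 = -64$)
$46 s{\left(\frac{1}{4} - -4,-5 \right)} 5 \cdot 0 \cdot 1 = 46 \left(-64\right) 5 \cdot 0 \cdot 1 = - 2944 \cdot 0 \cdot 1 = \left(-2944\right) 0 = 0$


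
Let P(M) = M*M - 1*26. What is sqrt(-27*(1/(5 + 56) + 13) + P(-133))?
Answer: sqrt(64416305)/61 ≈ 131.57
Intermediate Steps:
P(M) = -26 + M**2 (P(M) = M**2 - 26 = -26 + M**2)
sqrt(-27*(1/(5 + 56) + 13) + P(-133)) = sqrt(-27*(1/(5 + 56) + 13) + (-26 + (-133)**2)) = sqrt(-27*(1/61 + 13) + (-26 + 17689)) = sqrt(-27*(1/61 + 13) + 17663) = sqrt(-27*794/61 + 17663) = sqrt(-21438/61 + 17663) = sqrt(1056005/61) = sqrt(64416305)/61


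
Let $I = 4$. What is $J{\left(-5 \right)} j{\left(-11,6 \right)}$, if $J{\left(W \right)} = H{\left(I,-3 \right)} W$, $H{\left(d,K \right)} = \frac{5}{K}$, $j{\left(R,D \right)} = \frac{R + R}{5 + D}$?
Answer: $- \frac{50}{3} \approx -16.667$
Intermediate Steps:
$j{\left(R,D \right)} = \frac{2 R}{5 + D}$
$J{\left(W \right)} = - \frac{5 W}{3}$ ($J{\left(W \right)} = \frac{5}{-3} W = 5 \left(- \frac{1}{3}\right) W = - \frac{5 W}{3}$)
$J{\left(-5 \right)} j{\left(-11,6 \right)} = \left(- \frac{5}{3}\right) \left(-5\right) 2 \left(-11\right) \frac{1}{5 + 6} = \frac{25 \cdot 2 \left(-11\right) \frac{1}{11}}{3} = \frac{25}{3} \left(-2\right) = - \frac{50}{3}$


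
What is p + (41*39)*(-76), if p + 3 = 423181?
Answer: 301654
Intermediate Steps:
p = 423178 (p = -3 + 423181 = 423178)
p + (41*39)*(-76) = 423178 + (41*39)*(-76) = 423178 + 1599*(-76) = 423178 - 121524 = 301654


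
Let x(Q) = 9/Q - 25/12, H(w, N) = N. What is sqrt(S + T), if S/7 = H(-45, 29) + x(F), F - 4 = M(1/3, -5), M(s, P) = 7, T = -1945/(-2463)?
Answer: sqrt(572349026271)/54186 ≈ 13.962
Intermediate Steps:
T = 1945/2463 (T = -1945*(-1/2463) = 1945/2463 ≈ 0.78969)
F = 11 (F = 4 + 7 = 11)
x(Q) = -25/12 + 9/Q (x(Q) = 9/Q - 25*1/12 = 9/Q - 25/12 = -25/12 + 9/Q)
S = 25627/132 (S = 7*(29 + (-25/12 + 9/11)) = 7*(29 - 167/132) = 7*(3661/132) = 25627/132 ≈ 194.14)
sqrt(S + T) = sqrt(25627/132 + 1945/2463) = sqrt(21125347/108372) = sqrt(572349026271)/54186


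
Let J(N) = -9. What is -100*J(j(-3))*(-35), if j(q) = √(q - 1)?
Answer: -31500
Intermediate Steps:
j(q) = √(-1 + q)
-100*J(j(-3))*(-35) = -100*(-9)*(-35) = 900*(-35) = -31500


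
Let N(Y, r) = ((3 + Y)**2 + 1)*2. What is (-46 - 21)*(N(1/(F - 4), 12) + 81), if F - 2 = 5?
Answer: -63449/9 ≈ -7049.9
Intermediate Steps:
F = 7 (F = 2 + 5 = 7)
N(Y, r) = 2 + 2*(3 + Y)**2 (N(Y, r) = (1 + (3 + Y)**2)*2 = 2 + 2*(3 + Y)**2)
(-46 - 21)*(N(1/(F - 4), 12) + 81) = (-46 - 21)*((2 + 2*(3 + 1/(7 - 4))**2) + 81) = -67*((2 + 2*(3 + 1/3)**2) + 81) = -67*((2 + 2*(10/3)**2) + 81) = -67*((2 + 2*(100/9)) + 81) = -67*((2 + 200/9) + 81) = -67*(218/9 + 81) = -67*947/9 = -63449/9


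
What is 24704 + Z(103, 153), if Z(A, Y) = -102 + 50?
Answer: 24652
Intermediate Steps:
Z(A, Y) = -52
24704 + Z(103, 153) = 24704 - 52 = 24652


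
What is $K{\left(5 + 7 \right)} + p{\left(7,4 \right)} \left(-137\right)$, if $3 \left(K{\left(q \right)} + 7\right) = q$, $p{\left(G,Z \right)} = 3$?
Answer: $-414$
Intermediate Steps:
$K{\left(q \right)} = -7 + \frac{q}{3}$
$K{\left(5 + 7 \right)} + p{\left(7,4 \right)} \left(-137\right) = \left(-7 + \frac{5 + 7}{3}\right) + 3 \left(-137\right) = \left(-7 + \frac{1}{3} \cdot 12\right) - 411 = \left(-7 + 4\right) - 411 = -3 - 411 = -414$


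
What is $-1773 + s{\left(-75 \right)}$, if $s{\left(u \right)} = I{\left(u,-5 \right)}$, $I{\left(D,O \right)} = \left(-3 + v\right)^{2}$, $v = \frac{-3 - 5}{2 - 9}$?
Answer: $- \frac{86708}{49} \approx -1769.6$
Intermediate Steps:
$v = \frac{8}{7}$ ($v = - \frac{8}{2 - 9} = - \frac{8}{-7} = \left(-8\right) \left(- \frac{1}{7}\right) = \frac{8}{7} \approx 1.1429$)
$I{\left(D,O \right)} = \frac{169}{49}$ ($I{\left(D,O \right)} = \left(-3 + \frac{8}{7}\right)^{2} = \left(- \frac{13}{7}\right)^{2} = \frac{169}{49}$)
$s{\left(u \right)} = \frac{169}{49}$
$-1773 + s{\left(-75 \right)} = -1773 + \frac{169}{49} = - \frac{86708}{49}$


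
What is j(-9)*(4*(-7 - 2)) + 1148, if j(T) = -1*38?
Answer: 2516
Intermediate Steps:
j(T) = -38
j(-9)*(4*(-7 - 2)) + 1148 = -152*(-7 - 2) + 1148 = -152*(-9) + 1148 = -38*(-36) + 1148 = 1368 + 1148 = 2516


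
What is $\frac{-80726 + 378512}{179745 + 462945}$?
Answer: $\frac{49631}{107115} \approx 0.46334$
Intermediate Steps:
$\frac{-80726 + 378512}{179745 + 462945} = \frac{297786}{642690} = 297786 \cdot \frac{1}{642690} = \frac{49631}{107115}$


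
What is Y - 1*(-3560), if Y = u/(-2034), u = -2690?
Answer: 3621865/1017 ≈ 3561.3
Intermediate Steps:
Y = 1345/1017 (Y = -2690/(-2034) = -2690*(-1/2034) = 1345/1017 ≈ 1.3225)
Y - 1*(-3560) = 1345/1017 - 1*(-3560) = 1345/1017 + 3560 = 3621865/1017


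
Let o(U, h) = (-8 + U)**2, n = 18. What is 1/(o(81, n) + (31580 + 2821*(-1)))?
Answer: 1/34088 ≈ 2.9336e-5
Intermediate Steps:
1/(o(81, n) + (31580 + 2821*(-1))) = 1/((-8 + 81)**2 + (31580 + 2821*(-1))) = 1/(73**2 + (31580 - 2821)) = 1/(5329 + 28759) = 1/34088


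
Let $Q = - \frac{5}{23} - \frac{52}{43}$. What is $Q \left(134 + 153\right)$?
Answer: $- \frac{404957}{989} \approx -409.46$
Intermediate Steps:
$Q = - \frac{1411}{989}$ ($Q = \left(-5\right) \frac{1}{23} - \frac{52}{43} = - \frac{5}{23} - \frac{52}{43} = - \frac{1411}{989} \approx -1.4267$)
$Q \left(134 + 153\right) = - \frac{1411 \left(134 + 153\right)}{989} = \left(- \frac{1411}{989}\right) 287 = - \frac{404957}{989}$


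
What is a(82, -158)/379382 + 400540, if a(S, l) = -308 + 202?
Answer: 75978833087/189691 ≈ 4.0054e+5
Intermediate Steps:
a(S, l) = -106
a(82, -158)/379382 + 400540 = -106/379382 + 400540 = -106*1/379382 + 400540 = -53/189691 + 400540 = 75978833087/189691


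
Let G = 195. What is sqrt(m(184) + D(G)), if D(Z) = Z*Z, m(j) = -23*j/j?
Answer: sqrt(38002) ≈ 194.94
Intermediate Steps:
m(j) = -23 (m(j) = -23*1 = -23)
D(Z) = Z**2
sqrt(m(184) + D(G)) = sqrt(-23 + 195**2) = sqrt(-23 + 38025) = sqrt(38002)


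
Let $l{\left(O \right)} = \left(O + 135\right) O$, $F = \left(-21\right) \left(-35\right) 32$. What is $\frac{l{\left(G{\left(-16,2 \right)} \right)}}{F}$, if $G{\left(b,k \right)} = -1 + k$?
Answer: $\frac{17}{2940} \approx 0.0057823$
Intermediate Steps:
$F = 23520$ ($F = 735 \cdot 32 = 23520$)
$l{\left(O \right)} = O \left(135 + O\right)$ ($l{\left(O \right)} = \left(135 + O\right) O = O \left(135 + O\right)$)
$\frac{l{\left(G{\left(-16,2 \right)} \right)}}{F} = \frac{\left(-1 + 2\right) \left(135 + \left(-1 + 2\right)\right)}{23520} = 1 \left(135 + 1\right) \frac{1}{23520} = 1 \cdot 136 \cdot \frac{1}{23520} = 136 \cdot \frac{1}{23520} = \frac{17}{2940}$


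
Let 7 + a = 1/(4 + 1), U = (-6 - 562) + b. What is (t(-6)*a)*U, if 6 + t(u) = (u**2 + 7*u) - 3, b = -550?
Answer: -114036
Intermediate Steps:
U = -1118 (U = (-6 - 562) - 550 = -568 - 550 = -1118)
t(u) = -9 + u**2 + 7*u (t(u) = -6 + ((u**2 + 7*u) - 3) = -6 + (-3 + u**2 + 7*u) = -9 + u**2 + 7*u)
a = -34/5 (a = -7 + 1/(4 + 1) = -7 + 1/5 = -34/5 ≈ -6.8000)
(t(-6)*a)*U = ((-9 + (-6)**2 + 7*(-6))*(-34/5))*(-1118) = ((-9 + 36 - 42)*(-34/5))*(-1118) = -15*(-34/5)*(-1118) = 102*(-1118) = -114036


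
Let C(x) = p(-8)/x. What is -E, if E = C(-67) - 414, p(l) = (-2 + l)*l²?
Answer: 27098/67 ≈ 404.45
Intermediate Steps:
p(l) = l²*(-2 + l)
C(x) = -640/x (C(x) = ((-8)²*(-2 - 8))/x = (64*(-10))/x = -640/x)
E = -27098/67 (E = -640/(-67) - 414 = -640*(-1/67) - 414 = 640/67 - 414 = -27098/67 ≈ -404.45)
-E = -1*(-27098/67) = 27098/67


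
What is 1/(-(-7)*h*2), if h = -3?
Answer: -1/42 ≈ -0.023810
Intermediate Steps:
1/(-(-7)*h*2) = 1/(-(-7)*(-3)*2) = 1/(-1*21*2) = 1/(-21*2) = 1/(-42) = -1/42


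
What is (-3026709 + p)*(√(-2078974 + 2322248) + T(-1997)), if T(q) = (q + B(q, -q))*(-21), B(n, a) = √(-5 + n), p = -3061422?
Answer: -255317949747 - 6088131*√243274 + 127850751*I*√2002 ≈ -2.5832e+11 + 5.7205e+9*I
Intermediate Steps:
T(q) = -21*q - 21*√(-5 + q) (T(q) = (q + √(-5 + q))*(-21) = -21*q - 21*√(-5 + q))
(-3026709 + p)*(√(-2078974 + 2322248) + T(-1997)) = (-3026709 - 3061422)*(√(-2078974 + 2322248) + (-21*(-1997) - 21*√(-5 - 1997))) = -6088131*(√243274 + (41937 - 21*I*√2002)) = -6088131*(41937 + √243274 - 21*I*√2002) = -255317949747 - 6088131*√243274 + 127850751*I*√2002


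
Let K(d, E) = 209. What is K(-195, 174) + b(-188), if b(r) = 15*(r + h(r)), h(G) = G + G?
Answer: -8251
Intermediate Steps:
h(G) = 2*G
b(r) = 45*r (b(r) = 15*(r + 2*r) = 15*(3*r) = 45*r)
K(-195, 174) + b(-188) = 209 + 45*(-188) = 209 - 8460 = -8251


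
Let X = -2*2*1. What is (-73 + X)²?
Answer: 5929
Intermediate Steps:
X = -4 (X = -4*1 = -4)
(-73 + X)² = (-73 - 4)² = (-77)² = 5929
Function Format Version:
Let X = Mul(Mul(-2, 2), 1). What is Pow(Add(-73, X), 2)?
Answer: 5929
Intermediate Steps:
X = -4 (X = Mul(-4, 1) = -4)
Pow(Add(-73, X), 2) = Pow(Add(-73, -4), 2) = Pow(-77, 2) = 5929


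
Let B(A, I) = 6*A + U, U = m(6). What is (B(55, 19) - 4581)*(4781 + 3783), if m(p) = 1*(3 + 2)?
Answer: -36362744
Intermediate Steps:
m(p) = 5 (m(p) = 1*5 = 5)
U = 5
B(A, I) = 5 + 6*A (B(A, I) = 6*A + 5 = 5 + 6*A)
(B(55, 19) - 4581)*(4781 + 3783) = ((5 + 6*55) - 4581)*(4781 + 3783) = ((5 + 330) - 4581)*8564 = (335 - 4581)*8564 = -4246*8564 = -36362744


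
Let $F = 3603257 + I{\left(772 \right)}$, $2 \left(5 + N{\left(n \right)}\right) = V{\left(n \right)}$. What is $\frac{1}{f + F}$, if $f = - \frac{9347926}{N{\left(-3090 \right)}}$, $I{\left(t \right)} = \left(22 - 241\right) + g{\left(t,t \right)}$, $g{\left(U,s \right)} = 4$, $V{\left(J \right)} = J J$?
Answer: $\frac{4774045}{17201075296964} \approx 2.7754 \cdot 10^{-7}$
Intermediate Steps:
$V{\left(J \right)} = J^{2}$
$N{\left(n \right)} = -5 + \frac{n^{2}}{2}$
$I{\left(t \right)} = -215$ ($I{\left(t \right)} = \left(22 - 241\right) + 4 = -219 + 4 = -215$)
$f = - \frac{9347926}{4774045}$ ($f = - \frac{9347926}{-5 + \frac{\left(-3090\right)^{2}}{2}} = - \frac{9347926}{-5 + \frac{1}{2} \cdot 9548100} = - \frac{9347926}{-5 + 4774050} = - \frac{9347926}{4774045} \approx -1.9581$)
$F = 3603042$ ($F = 3603257 - 215 = 3603042$)
$\frac{1}{f + F} = \frac{1}{- \frac{9347926}{4774045} + 3603042} = \frac{1}{\frac{17201075296964}{4774045}} = \frac{4774045}{17201075296964}$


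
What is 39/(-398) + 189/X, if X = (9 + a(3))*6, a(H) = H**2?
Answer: 1315/796 ≈ 1.6520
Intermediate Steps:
X = 108 (X = (9 + 3**2)*6 = (9 + 9)*6 = 18*6 = 108)
39/(-398) + 189/X = 39/(-398) + 189/108 = 39*(-1/398) + 189*(1/108) = -39/398 + 7/4 = 1315/796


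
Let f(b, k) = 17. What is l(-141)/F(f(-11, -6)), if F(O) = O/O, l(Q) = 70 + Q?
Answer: -71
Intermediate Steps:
F(O) = 1
l(-141)/F(f(-11, -6)) = (70 - 141)/1 = -71*1 = -71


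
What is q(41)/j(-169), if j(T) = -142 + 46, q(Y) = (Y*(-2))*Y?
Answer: 1681/48 ≈ 35.021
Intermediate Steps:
q(Y) = -2*Y² (q(Y) = (-2*Y)*Y = -2*Y²)
j(T) = -96
q(41)/j(-169) = -2*41²/(-96) = -2*1681*(-1/96) = -3362*(-1/96) = 1681/48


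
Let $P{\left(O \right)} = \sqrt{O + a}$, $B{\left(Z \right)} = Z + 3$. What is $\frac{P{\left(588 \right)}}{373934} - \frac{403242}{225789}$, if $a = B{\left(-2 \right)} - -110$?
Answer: $- \frac{134414}{75263} + \frac{\sqrt{699}}{373934} \approx -1.7859$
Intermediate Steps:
$B{\left(Z \right)} = 3 + Z$
$a = 111$ ($a = \left(3 - 2\right) - -110 = 1 + 110 = 111$)
$P{\left(O \right)} = \sqrt{111 + O}$ ($P{\left(O \right)} = \sqrt{O + 111} = \sqrt{111 + O}$)
$\frac{P{\left(588 \right)}}{373934} - \frac{403242}{225789} = \frac{\sqrt{111 + 588}}{373934} - \frac{403242}{225789} = \sqrt{699} \cdot \frac{1}{373934} - \frac{134414}{75263} = \frac{\sqrt{699}}{373934} - \frac{134414}{75263} = - \frac{134414}{75263} + \frac{\sqrt{699}}{373934}$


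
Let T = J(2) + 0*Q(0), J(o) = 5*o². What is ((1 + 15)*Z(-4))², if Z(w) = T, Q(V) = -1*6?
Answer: 102400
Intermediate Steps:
Q(V) = -6
T = 20 (T = 5*2² + 0*(-6) = 5*4 + 0 = 20 + 0 = 20)
Z(w) = 20
((1 + 15)*Z(-4))² = ((1 + 15)*20)² = (16*20)² = 320² = 102400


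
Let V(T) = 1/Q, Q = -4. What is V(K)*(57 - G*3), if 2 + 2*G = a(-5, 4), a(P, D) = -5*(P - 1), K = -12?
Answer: -15/4 ≈ -3.7500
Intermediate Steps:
a(P, D) = 5 - 5*P (a(P, D) = -5*(-1 + P) = 5 - 5*P)
V(T) = -1/4 (V(T) = 1/(-4) = -1/4)
G = 14 (G = -1 + (5 - 5*(-5))/2 = -1 + (5 + 25)/2 = -1 + (1/2)*30 = -1 + 15 = 14)
V(K)*(57 - G*3) = -(57 - 1*14*3)/4 = -(57 - 14*3)/4 = -(57 - 42)/4 = -1/4*15 = -15/4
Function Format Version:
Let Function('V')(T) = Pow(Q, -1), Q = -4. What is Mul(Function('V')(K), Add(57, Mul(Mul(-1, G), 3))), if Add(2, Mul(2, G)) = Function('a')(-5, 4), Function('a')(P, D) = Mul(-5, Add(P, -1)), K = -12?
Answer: Rational(-15, 4) ≈ -3.7500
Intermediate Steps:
Function('a')(P, D) = Add(5, Mul(-5, P)) (Function('a')(P, D) = Mul(-5, Add(-1, P)) = Add(5, Mul(-5, P)))
Function('V')(T) = Rational(-1, 4) (Function('V')(T) = Pow(-4, -1) = Rational(-1, 4))
G = 14 (G = Add(-1, Mul(Rational(1, 2), Add(5, Mul(-5, -5)))) = Add(-1, Mul(Rational(1, 2), Add(5, 25))) = Add(-1, Mul(Rational(1, 2), 30)) = Add(-1, 15) = 14)
Mul(Function('V')(K), Add(57, Mul(Mul(-1, G), 3))) = Mul(Rational(-1, 4), Add(57, Mul(Mul(-1, 14), 3))) = Mul(Rational(-1, 4), Add(57, Mul(-14, 3))) = Mul(Rational(-1, 4), Add(57, -42)) = Mul(Rational(-1, 4), 15) = Rational(-15, 4)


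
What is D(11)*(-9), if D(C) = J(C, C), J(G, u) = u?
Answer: -99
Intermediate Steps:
D(C) = C
D(11)*(-9) = 11*(-9) = -99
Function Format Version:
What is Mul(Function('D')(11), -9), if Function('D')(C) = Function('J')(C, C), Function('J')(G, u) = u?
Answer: -99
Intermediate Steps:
Function('D')(C) = C
Mul(Function('D')(11), -9) = Mul(11, -9) = -99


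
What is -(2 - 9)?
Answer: 7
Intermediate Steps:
-(2 - 9) = -1*(-7) = 7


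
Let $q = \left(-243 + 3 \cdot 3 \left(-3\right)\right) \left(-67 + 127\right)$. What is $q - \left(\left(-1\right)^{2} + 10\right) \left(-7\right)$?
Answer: $-16123$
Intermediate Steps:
$q = -16200$ ($q = \left(-243 + 9 \left(-3\right)\right) 60 = \left(-243 - 27\right) 60 = \left(-270\right) 60 = -16200$)
$q - \left(\left(-1\right)^{2} + 10\right) \left(-7\right) = -16200 - \left(\left(-1\right)^{2} + 10\right) \left(-7\right) = -16200 - \left(1 + 10\right) \left(-7\right) = -16200 - 11 \left(-7\right) = -16200 - -77 = -16200 + 77 = -16123$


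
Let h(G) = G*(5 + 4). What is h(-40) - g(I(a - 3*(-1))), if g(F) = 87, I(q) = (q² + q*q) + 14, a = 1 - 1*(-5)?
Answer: -447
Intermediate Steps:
a = 6 (a = 1 + 5 = 6)
h(G) = 9*G (h(G) = G*9 = 9*G)
I(q) = 14 + 2*q² (I(q) = (q² + q²) + 14 = 2*q² + 14 = 14 + 2*q²)
h(-40) - g(I(a - 3*(-1))) = 9*(-40) - 1*87 = -360 - 87 = -447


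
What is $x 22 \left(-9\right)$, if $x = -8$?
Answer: $1584$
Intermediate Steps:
$x 22 \left(-9\right) = \left(-8\right) 22 \left(-9\right) = \left(-176\right) \left(-9\right) = 1584$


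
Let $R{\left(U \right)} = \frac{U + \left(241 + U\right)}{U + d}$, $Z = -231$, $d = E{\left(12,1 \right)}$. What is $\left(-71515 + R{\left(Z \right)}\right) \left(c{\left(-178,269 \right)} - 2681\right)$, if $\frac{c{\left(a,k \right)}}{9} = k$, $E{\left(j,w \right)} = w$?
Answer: $\frac{427653954}{23} \approx 1.8594 \cdot 10^{7}$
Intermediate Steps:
$c{\left(a,k \right)} = 9 k$
$d = 1$
$R{\left(U \right)} = \frac{241 + 2 U}{1 + U}$ ($R{\left(U \right)} = \frac{U + \left(241 + U\right)}{U + 1} = \frac{241 + 2 U}{1 + U}$)
$\left(-71515 + R{\left(Z \right)}\right) \left(c{\left(-178,269 \right)} - 2681\right) = \left(-71515 + \frac{241 + 2 \left(-231\right)}{1 - 231}\right) \left(9 \cdot 269 - 2681\right) = \left(-71515 + \frac{241 - 462}{-230}\right) \left(2421 - 2681\right) = \left(-71515 - - \frac{221}{230}\right) \left(-260\right) = \left(-71515 + \frac{221}{230}\right) \left(-260\right) = \left(- \frac{16448229}{230}\right) \left(-260\right) = \frac{427653954}{23}$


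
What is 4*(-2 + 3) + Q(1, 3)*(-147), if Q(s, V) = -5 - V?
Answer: 1180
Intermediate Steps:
4*(-2 + 3) + Q(1, 3)*(-147) = 4*(-2 + 3) + (-5 - 1*3)*(-147) = 4*1 + (-5 - 3)*(-147) = 4 - 8*(-147) = 4 + 1176 = 1180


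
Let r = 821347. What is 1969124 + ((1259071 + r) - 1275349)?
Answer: 2774193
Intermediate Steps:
1969124 + ((1259071 + r) - 1275349) = 1969124 + ((1259071 + 821347) - 1275349) = 1969124 + (2080418 - 1275349) = 1969124 + 805069 = 2774193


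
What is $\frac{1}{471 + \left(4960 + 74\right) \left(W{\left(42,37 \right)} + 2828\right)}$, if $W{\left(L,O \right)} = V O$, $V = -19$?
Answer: $\frac{1}{10697721} \approx 9.3478 \cdot 10^{-8}$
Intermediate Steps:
$W{\left(L,O \right)} = - 19 O$
$\frac{1}{471 + \left(4960 + 74\right) \left(W{\left(42,37 \right)} + 2828\right)} = \frac{1}{471 + \left(4960 + 74\right) \left(\left(-19\right) 37 + 2828\right)} = \frac{1}{471 + 5034 \left(-703 + 2828\right)} = \frac{1}{471 + 5034 \cdot 2125} = \frac{1}{471 + 10697250} = \frac{1}{10697721}$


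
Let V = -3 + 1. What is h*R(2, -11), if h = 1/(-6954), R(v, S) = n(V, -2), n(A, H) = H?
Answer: 1/3477 ≈ 0.00028760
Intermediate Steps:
V = -2
R(v, S) = -2
h = -1/6954 ≈ -0.00014380
h*R(2, -11) = -1/6954*(-2) = 1/3477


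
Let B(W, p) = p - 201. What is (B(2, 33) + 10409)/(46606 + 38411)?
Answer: 10241/85017 ≈ 0.12046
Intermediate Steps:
B(W, p) = -201 + p
(B(2, 33) + 10409)/(46606 + 38411) = ((-201 + 33) + 10409)/(46606 + 38411) = (-168 + 10409)/85017 = 10241*(1/85017) = 10241/85017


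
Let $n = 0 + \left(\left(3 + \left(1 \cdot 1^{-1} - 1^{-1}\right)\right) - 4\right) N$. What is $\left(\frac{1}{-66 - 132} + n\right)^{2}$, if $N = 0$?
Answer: $\frac{1}{39204} \approx 2.5508 \cdot 10^{-5}$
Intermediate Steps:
$n = 0$ ($n = 0 + \left(\left(3 + \left(1 \cdot 1^{-1} - 1^{-1}\right)\right) - 4\right) 0 = 0 + \left(\left(3 + \left(1 \cdot 1 - 1\right)\right) - 4\right) 0 = 0 + \left(\left(3 + \left(1 - 1\right)\right) - 4\right) 0 = 0 + \left(\left(3 + 0\right) - 4\right) 0 = 0 + \left(3 - 4\right) 0 = 0 - 0 = 0 + 0 = 0$)
$\left(\frac{1}{-66 - 132} + n\right)^{2} = \left(\frac{1}{-66 - 132} + 0\right)^{2} = \left(\frac{1}{-198} + 0\right)^{2} = \left(- \frac{1}{198} + 0\right)^{2} = \left(- \frac{1}{198}\right)^{2} = \frac{1}{39204}$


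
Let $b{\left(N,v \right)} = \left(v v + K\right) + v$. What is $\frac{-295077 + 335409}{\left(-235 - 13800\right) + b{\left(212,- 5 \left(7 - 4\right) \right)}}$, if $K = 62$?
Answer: $- \frac{40332}{13763} \approx -2.9305$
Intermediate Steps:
$b{\left(N,v \right)} = 62 + v + v^{2}$ ($b{\left(N,v \right)} = \left(v v + 62\right) + v = \left(v^{2} + 62\right) + v = \left(62 + v^{2}\right) + v = 62 + v + v^{2}$)
$\frac{-295077 + 335409}{\left(-235 - 13800\right) + b{\left(212,- 5 \left(7 - 4\right) \right)}} = \frac{-295077 + 335409}{\left(-235 - 13800\right) + \left(62 - 5 \left(7 - 4\right) + \left(- 5 \left(7 - 4\right)\right)^{2}\right)} = \frac{40332}{\left(-235 - 13800\right) + \left(62 - 15 + \left(\left(-5\right) 3\right)^{2}\right)} = \frac{40332}{-14035 + \left(62 - 15 + \left(-15\right)^{2}\right)} = \frac{40332}{-14035 + \left(62 - 15 + 225\right)} = \frac{40332}{-14035 + 272} = \frac{40332}{-13763} = 40332 \left(- \frac{1}{13763}\right) = - \frac{40332}{13763}$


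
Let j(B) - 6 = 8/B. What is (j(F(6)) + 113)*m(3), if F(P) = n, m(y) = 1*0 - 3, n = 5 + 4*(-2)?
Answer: -349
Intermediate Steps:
n = -3 (n = 5 - 8 = -3)
m(y) = -3 (m(y) = 0 - 3 = -3)
F(P) = -3
j(B) = 6 + 8/B
(j(F(6)) + 113)*m(3) = ((6 + 8/(-3)) + 113)*(-3) = ((6 + 8*(-⅓)) + 113)*(-3) = ((6 - 8/3) + 113)*(-3) = (10/3 + 113)*(-3) = (349/3)*(-3) = -349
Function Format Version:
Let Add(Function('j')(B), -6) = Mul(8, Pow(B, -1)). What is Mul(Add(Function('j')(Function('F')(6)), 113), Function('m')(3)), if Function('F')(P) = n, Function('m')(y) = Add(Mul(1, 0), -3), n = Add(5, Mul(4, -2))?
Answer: -349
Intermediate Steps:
n = -3 (n = Add(5, -8) = -3)
Function('m')(y) = -3 (Function('m')(y) = Add(0, -3) = -3)
Function('F')(P) = -3
Function('j')(B) = Add(6, Mul(8, Pow(B, -1)))
Mul(Add(Function('j')(Function('F')(6)), 113), Function('m')(3)) = Mul(Add(Add(6, Mul(8, Pow(-3, -1))), 113), -3) = Mul(Add(Add(6, Mul(8, Rational(-1, 3))), 113), -3) = Mul(Add(Add(6, Rational(-8, 3)), 113), -3) = Mul(Add(Rational(10, 3), 113), -3) = Mul(Rational(349, 3), -3) = -349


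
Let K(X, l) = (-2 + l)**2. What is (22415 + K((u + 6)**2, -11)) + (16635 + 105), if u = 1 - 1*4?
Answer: 39324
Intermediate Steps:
u = -3 (u = 1 - 4 = -3)
(22415 + K((u + 6)**2, -11)) + (16635 + 105) = (22415 + (-2 - 11)**2) + (16635 + 105) = (22415 + (-13)**2) + 16740 = (22415 + 169) + 16740 = 22584 + 16740 = 39324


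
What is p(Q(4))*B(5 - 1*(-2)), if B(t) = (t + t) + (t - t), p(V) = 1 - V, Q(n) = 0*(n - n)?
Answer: 14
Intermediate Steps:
Q(n) = 0 (Q(n) = 0*0 = 0)
B(t) = 2*t (B(t) = 2*t + 0 = 2*t)
p(Q(4))*B(5 - 1*(-2)) = (1 - 1*0)*(2*(5 - 1*(-2))) = (1 + 0)*(2*(5 + 2)) = 1*(2*7) = 1*14 = 14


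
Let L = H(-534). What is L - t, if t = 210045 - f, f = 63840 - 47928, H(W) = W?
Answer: -194667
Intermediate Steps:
f = 15912
L = -534
t = 194133 (t = 210045 - 1*15912 = 210045 - 15912 = 194133)
L - t = -534 - 1*194133 = -534 - 194133 = -194667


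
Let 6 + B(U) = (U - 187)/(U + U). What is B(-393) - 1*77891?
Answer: -30613231/393 ≈ -77896.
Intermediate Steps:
B(U) = -6 + (-187 + U)/(2*U) (B(U) = -6 + (U - 187)/(U + U) = -6 + (-187 + U)/((2*U)) = -6 + (-187 + U)*(1/(2*U)) = -6 + (-187 + U)/(2*U))
B(-393) - 1*77891 = (11/2)*(-17 - 1*(-393))/(-393) - 1*77891 = (11/2)*(-1/393)*(-17 + 393) - 77891 = (11/2)*(-1/393)*376 - 77891 = -2068/393 - 77891 = -30613231/393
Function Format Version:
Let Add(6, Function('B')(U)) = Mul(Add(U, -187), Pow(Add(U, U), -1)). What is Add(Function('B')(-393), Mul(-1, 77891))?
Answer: Rational(-30613231, 393) ≈ -77896.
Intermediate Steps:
Function('B')(U) = Add(-6, Mul(Rational(1, 2), Pow(U, -1), Add(-187, U))) (Function('B')(U) = Add(-6, Mul(Add(U, -187), Pow(Add(U, U), -1))) = Add(-6, Mul(Add(-187, U), Pow(Mul(2, U), -1))) = Add(-6, Mul(Add(-187, U), Mul(Rational(1, 2), Pow(U, -1)))) = Add(-6, Mul(Rational(1, 2), Pow(U, -1), Add(-187, U))))
Add(Function('B')(-393), Mul(-1, 77891)) = Add(Mul(Rational(11, 2), Pow(-393, -1), Add(-17, Mul(-1, -393))), Mul(-1, 77891)) = Add(Mul(Rational(11, 2), Rational(-1, 393), Add(-17, 393)), -77891) = Add(Mul(Rational(11, 2), Rational(-1, 393), 376), -77891) = Add(Rational(-2068, 393), -77891) = Rational(-30613231, 393)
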